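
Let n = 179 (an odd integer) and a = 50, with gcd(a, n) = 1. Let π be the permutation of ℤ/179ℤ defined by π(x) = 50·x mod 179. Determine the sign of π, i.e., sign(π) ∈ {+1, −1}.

-1

Orbit of 169 under x↦50x: [169, 37, 60, 136, 177, 79, 12]… (length divides ord_179(50)).
Decompose π into cycles: lengths [178, 1] (2 cycles, including the fixed point 0).
n − c = 179 − 2 = 177; sign = (−1)^177 = -1.
Zolotarev: (50|179) = -1, matching the cycle-count sign.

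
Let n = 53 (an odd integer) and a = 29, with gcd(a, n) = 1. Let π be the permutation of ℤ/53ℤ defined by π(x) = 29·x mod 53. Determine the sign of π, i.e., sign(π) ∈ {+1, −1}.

+1

Start at x=11: 11 → 1 → 29 → 46 → 9 → 49 → 43 → … (one orbit).
The orbit structure of x ↦ 29x mod 53: 3 orbits of sizes [26, 26, 1].
With 3 cycles on 53 points, sign = (−1)^{53−3} = +1.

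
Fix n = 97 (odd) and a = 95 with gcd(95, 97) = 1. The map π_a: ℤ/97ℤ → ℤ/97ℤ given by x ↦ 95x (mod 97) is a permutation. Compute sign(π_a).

+1

Orbit of 66 under x↦95x: [66, 62, 70, 54, 86, 22, 53]… (length divides ord_97(95)).
Cycle lengths of π_95 on ℤ/97ℤ: [48, 48, 1]; 3 cycles in total.
n − c = 97 − 3 = 94; sign = (−1)^94 = +1.
(95|97)_J = +1 (Zolotarev's lemma cross-check).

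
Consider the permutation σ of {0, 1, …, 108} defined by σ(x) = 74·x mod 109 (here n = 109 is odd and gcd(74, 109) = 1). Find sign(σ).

+1

Start at x=80: 80 → 34 → 9 → 12 → 16 → 94 → 89 → … (one orbit).
Cycle type of π: 54×2 + 1; total 3 cycles.
With 3 cycles on 109 points, sign = (−1)^{109−3} = +1.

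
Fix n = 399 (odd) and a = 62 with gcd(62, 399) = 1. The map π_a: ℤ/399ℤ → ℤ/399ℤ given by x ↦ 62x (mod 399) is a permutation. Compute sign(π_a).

+1

Orbit of 83 under x↦62x: [83, 358, 251, 1, 62, 253, 125]… (length divides ord_399(62)).
π_62 has 33 disjoint cycles with lengths [18, 18, 18, 18, 18, 18, 18, 18, 18, 18, 18, 18, 18, 18, 18, 18, 18, 18, 18, 18, 9, 9, 2, 2, 2, 2, 2, 2, 2, 2, 2, 2, 1] on {0,…,398}.
sign(π) = (−1)^{n − #cycles} = (−1)^{399−33} = (−1)^366 = +1.
Via Zolotarev, sign(π_{62}) = (62|399) = +1.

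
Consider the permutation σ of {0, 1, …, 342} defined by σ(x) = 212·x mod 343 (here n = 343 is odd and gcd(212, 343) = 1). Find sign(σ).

Start at x=260: 260 → 240 → 116 → 239 → 247 → 228 → 316 → … (one orbit).
7 cycles of lengths [147, 147, 21, 21, 3, 3, 1].
Σ(ℓ_i−1) = 343−7 = 336; sign = (−1)^336 = +1.
Check: (212/343) = +1 by Zolotarev.

+1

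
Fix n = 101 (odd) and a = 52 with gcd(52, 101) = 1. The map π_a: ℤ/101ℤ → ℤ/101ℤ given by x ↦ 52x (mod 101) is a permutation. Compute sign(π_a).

+1

Orbit of 1 under x↦52x: [1, 52, 78, 16, 24, 36, 54]… (length divides ord_101(52)).
π_52 has 5 disjoint cycles with lengths [25, 25, 25, 25, 1] on {0,…,100}.
n − c = 101 − 5 = 96; sign = (−1)^96 = +1.
The Jacobi symbol (52|101) = +1 (Zolotarev) agrees.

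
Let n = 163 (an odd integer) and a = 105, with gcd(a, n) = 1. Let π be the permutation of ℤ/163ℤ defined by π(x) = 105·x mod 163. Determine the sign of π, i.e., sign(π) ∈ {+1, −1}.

Trace 105: π^k(105) = [105, 104, 162, 58, 59, 1] for k=0..5.
Cycle type of π: 6×27 + 1; total 28 cycles.
163 − 28 = 135 transpositions; sign(π) = (−1)^135 = -1.

-1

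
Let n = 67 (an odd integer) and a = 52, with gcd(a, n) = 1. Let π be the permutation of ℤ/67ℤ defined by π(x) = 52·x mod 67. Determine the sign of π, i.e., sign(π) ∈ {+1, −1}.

Start at x=1: 1 → 52 → 24 → 42 → 40 → 3 → 22 → … (one orbit).
Cycle lengths of π_52 on ℤ/67ℤ: [22, 22, 22, 1]; 4 cycles in total.
Σ(ℓ_i−1) = 67−4 = 63; sign = (−1)^63 = -1.
Zolotarev: (52|67) = -1, matching the cycle-count sign.

-1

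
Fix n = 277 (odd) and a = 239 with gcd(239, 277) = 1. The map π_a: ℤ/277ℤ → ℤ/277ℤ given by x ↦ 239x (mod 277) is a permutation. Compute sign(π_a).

Start at x=128: 128 → 122 → 73 → 273 → 152 → 41 → 104 → … (one orbit).
The orbit structure of x ↦ 239x mod 277: 4 orbits of sizes [92, 92, 92, 1].
277 − 4 = 273 transpositions; sign(π) = (−1)^273 = -1.
(239|277)_J = -1 (Zolotarev's lemma cross-check).

-1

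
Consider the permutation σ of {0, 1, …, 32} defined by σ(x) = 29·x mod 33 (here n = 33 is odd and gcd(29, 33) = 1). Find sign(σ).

Start at x=29: 29 → 16 → 2 → 25 → 32 → 4 → 17 → … (one orbit).
Cycle type of π: 10×3 + 2 + 1; total 5 cycles.
sign(π) = (−1)^{n − #cycles} = (−1)^{33−5} = (−1)^28 = +1.
Zolotarev: (29|33) = +1, matching the cycle-count sign.

+1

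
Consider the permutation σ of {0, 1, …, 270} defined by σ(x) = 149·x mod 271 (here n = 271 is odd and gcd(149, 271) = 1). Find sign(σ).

-1

Orbit of 232 under x↦149x: [232, 151, 6, 81, 145, 196, 207]… (length divides ord_271(149)).
Cycle lengths of π_149 on ℤ/271ℤ: [270, 1]; 2 cycles in total.
271 − 2 = 269 transpositions; sign(π) = (−1)^269 = -1.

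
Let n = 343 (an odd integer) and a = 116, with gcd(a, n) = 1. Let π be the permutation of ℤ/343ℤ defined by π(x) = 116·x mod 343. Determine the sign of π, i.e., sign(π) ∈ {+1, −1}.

+1

Orbit of 165 under x↦116x: [165, 275, 1, 116, 79, 246, 67]… (length divides ord_343(116)).
31 cycles of lengths [21, 21, 21, 21, 21, 21, 21, 21, 21, 21, 21, 21, 21, 21, 3, 3, 3, 3, 3, 3, 3, 3, 3, 3, 3, 3, 3, 3, 3, 3, 1].
31 cycles on 343: each ℓ→(−1)^(ℓ−1), product (−1)^312 = +1.
The Jacobi symbol (116|343) = +1 (Zolotarev) agrees.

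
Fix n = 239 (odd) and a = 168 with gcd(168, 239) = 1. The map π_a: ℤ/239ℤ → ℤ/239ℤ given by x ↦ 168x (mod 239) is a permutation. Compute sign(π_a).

-1

Start at x=199: 199 → 211 → 76 → 101 → 238 → 71 → 217 → … (one orbit).
Cycle type of π: 34×7 + 1; total 8 cycles.
n − c = 239 − 8 = 231; sign = (−1)^231 = -1.
Via Zolotarev, sign(π_{168}) = (168|239) = -1.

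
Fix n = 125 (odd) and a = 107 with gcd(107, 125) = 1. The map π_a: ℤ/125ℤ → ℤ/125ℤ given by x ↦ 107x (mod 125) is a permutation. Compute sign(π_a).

Start at x=124: 124 → 18 → 51 → 82 → 24 → 68 → 26 → … (one orbit).
12 cycles of lengths [20, 20, 20, 20, 20, 4, 4, 4, 4, 4, 4, 1].
125 − 12 = 113 transpositions; sign(π) = (−1)^113 = -1.

-1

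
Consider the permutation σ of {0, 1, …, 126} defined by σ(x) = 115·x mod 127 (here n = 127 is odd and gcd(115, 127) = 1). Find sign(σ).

+1

Orbit of 38 under x↦115x: [38, 52, 11, 122, 60, 42, 4]… (length divides ord_127(115)).
Cycle lengths of π_115 on ℤ/127ℤ: [63, 63, 1]; 3 cycles in total.
sign(π) = (−1)^{n − #cycles} = (−1)^{127−3} = (−1)^124 = +1.
The Jacobi symbol (115|127) = +1 (Zolotarev) agrees.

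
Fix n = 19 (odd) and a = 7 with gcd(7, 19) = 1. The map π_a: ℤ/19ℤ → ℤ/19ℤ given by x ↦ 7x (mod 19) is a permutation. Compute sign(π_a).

Start at x=7: 7 → 11 → 1 → 7 (one orbit).
π_7 has 7 disjoint cycles with lengths [3, 3, 3, 3, 3, 3, 1] on {0,…,18}.
7 cycles on 19: each ℓ→(−1)^(ℓ−1), product (−1)^12 = +1.
The Jacobi symbol (7|19) = +1 (Zolotarev) agrees.

+1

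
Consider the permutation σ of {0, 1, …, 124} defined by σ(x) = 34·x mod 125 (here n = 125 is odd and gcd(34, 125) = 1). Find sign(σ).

Orbit of 94 under x↦34x: [94, 71, 39, 76, 84, 106, 104]… (length divides ord_125(34)).
The orbit structure of x ↦ 34x mod 125: 7 orbits of sizes [50, 50, 10, 10, 2, 2, 1].
7 cycles on 125: each ℓ→(−1)^(ℓ−1), product (−1)^118 = +1.

+1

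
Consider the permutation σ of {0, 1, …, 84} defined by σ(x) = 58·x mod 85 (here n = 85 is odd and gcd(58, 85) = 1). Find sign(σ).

Orbit of 12 under x↦58x: [12, 16, 78, 19, 82, 81, 23]… (length divides ord_85(58)).
Cycle lengths of π_58 on ℤ/85ℤ: [16, 16, 16, 16, 16, 4, 1]; 7 cycles in total.
n − c = 85 − 7 = 78; sign = (−1)^78 = +1.

+1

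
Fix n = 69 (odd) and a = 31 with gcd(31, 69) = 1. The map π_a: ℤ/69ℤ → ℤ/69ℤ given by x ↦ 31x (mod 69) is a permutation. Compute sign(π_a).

Trace 25: π^k(25) = [25, 16, 13, 58, 4, 55, 49] for k=0..6.
Cycle lengths of π_31 on ℤ/69ℤ: [11, 11, 11, 11, 11, 11, 1, 1, 1]; 9 cycles in total.
Σ(ℓ_i−1) = 69−9 = 60; sign = (−1)^60 = +1.
The Jacobi symbol (31|69) = +1 (Zolotarev) agrees.

+1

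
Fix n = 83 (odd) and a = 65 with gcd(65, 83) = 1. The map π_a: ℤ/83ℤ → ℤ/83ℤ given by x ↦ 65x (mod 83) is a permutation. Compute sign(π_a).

Orbit of 81 under x↦65x: [81, 36, 16, 44, 38, 63, 28]… (length divides ord_83(65)).
The orbit structure of x ↦ 65x mod 83: 3 orbits of sizes [41, 41, 1].
sign(π) = (−1)^{n − #cycles} = (−1)^{83−3} = (−1)^80 = +1.
Via Zolotarev, sign(π_{65}) = (65|83) = +1.

+1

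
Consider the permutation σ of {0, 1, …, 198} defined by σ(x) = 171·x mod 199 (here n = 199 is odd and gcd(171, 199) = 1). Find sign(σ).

Orbit of 135 under x↦171x: [135, 1, 171, 187, 137, 144, 147]… (length divides ord_199(171)).
4 cycles of lengths [66, 66, 66, 1].
sign(π) = (−1)^{n − #cycles} = (−1)^{199−4} = (−1)^195 = -1.
(171|199)_J = -1 (Zolotarev's lemma cross-check).

-1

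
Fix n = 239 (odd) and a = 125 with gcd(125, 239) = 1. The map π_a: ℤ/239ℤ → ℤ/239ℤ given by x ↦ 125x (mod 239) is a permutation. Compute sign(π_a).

+1

Orbit of 5 under x↦125x: [5, 147, 211, 85, 109, 2, 11]… (length divides ord_239(125)).
3 cycles of lengths [119, 119, 1].
239 − 3 = 236 transpositions; sign(π) = (−1)^236 = +1.
Check: (125/239) = +1 by Zolotarev.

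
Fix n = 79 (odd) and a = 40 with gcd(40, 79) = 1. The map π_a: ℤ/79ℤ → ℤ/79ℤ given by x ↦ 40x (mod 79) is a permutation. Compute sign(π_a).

Orbit of 8 under x↦40x: [8, 4, 2, 1, 40, 20, 10]… (length divides ord_79(40)).
Cycle type of π: 39×2 + 1; total 3 cycles.
3 cycles on 79: each ℓ→(−1)^(ℓ−1), product (−1)^76 = +1.

+1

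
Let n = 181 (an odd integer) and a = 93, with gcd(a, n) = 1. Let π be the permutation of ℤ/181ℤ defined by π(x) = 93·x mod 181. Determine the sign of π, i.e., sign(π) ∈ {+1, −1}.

-1

Trace 174: π^k(174) = [174, 73, 92, 49, 32, 80, 19] for k=0..6.
Cycle lengths of π_93 on ℤ/181ℤ: [36, 36, 36, 36, 36, 1]; 6 cycles in total.
With 6 cycles on 181 points, sign = (−1)^{181−6} = -1.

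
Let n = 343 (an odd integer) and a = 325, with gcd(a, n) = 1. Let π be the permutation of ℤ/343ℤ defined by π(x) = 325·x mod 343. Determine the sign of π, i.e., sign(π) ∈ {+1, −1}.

Start at x=325: 325 → 324 → 342 → 18 → 19 → 1 → 325 (one orbit).
Cycle lengths of π_325 on ℤ/343ℤ: [6, 6, 6, 6, 6, 6, 6, 6, 6, 6, 6, 6, 6, 6, 6, 6, 6, 6, 6, 6, 6, 6, 6, 6, 6, 6, 6, 6, 6, 6, 6, 6, 6, 6, 6, 6, 6, 6, 6, 6, 6, 6, 6, 6, 6, 6, 6, 6, 6, 6, 6, 6, 6, 6, 6, 6, 6, 1]; 58 cycles in total.
Σ(ℓ_i−1) = 343−58 = 285; sign = (−1)^285 = -1.
Check: (325/343) = -1 by Zolotarev.

-1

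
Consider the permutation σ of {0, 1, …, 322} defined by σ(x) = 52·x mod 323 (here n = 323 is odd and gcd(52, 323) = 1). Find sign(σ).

-1

Orbit of 256 under x↦52x: [256, 69, 35, 205, 1, 52, 120]… (length divides ord_323(52)).
Cycle type of π: 18×17 + 1×17; total 34 cycles.
323 − 34 = 289 transpositions; sign(π) = (−1)^289 = -1.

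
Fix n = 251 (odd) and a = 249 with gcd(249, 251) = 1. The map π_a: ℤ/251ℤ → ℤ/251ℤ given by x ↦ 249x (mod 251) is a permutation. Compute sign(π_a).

Trace 1: π^k(1) = [1, 249, 4, 243, 16, 219, 64] for k=0..6.
11 cycles of lengths [25, 25, 25, 25, 25, 25, 25, 25, 25, 25, 1].
11 cycles on 251: each ℓ→(−1)^(ℓ−1), product (−1)^240 = +1.
(249|251)_J = +1 (Zolotarev's lemma cross-check).

+1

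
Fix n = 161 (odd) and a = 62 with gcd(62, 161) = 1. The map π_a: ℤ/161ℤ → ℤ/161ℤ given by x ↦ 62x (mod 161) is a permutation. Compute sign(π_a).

Trace 27: π^k(27) = [27, 64, 104, 8, 13, 1, 62] for k=0..6.
The orbit structure of x ↦ 62x mod 161: 12 orbits of sizes [22, 22, 22, 22, 22, 22, 11, 11, 2, 2, 2, 1].
12 cycles on 161: each ℓ→(−1)^(ℓ−1), product (−1)^149 = -1.
Zolotarev: (62|161) = -1, matching the cycle-count sign.

-1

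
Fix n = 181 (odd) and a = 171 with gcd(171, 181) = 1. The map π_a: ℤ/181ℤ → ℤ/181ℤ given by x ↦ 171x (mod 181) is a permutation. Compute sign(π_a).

-1

Trace 122: π^k(122) = [122, 47, 73, 175, 60, 124, 27] for k=0..6.
Cycle type of π: 180 + 1; total 2 cycles.
With 2 cycles on 181 points, sign = (−1)^{181−2} = -1.
Zolotarev: (171|181) = -1, matching the cycle-count sign.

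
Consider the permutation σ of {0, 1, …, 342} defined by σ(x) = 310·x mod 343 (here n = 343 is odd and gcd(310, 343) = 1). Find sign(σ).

+1

Orbit of 142 under x↦310x: [142, 116, 288, 100, 130, 169, 254]… (length divides ord_343(310)).
Cycle type of π: 147×2 + 21×2 + 3×2 + 1; total 7 cycles.
7 cycles on 343: each ℓ→(−1)^(ℓ−1), product (−1)^336 = +1.
The Jacobi symbol (310|343) = +1 (Zolotarev) agrees.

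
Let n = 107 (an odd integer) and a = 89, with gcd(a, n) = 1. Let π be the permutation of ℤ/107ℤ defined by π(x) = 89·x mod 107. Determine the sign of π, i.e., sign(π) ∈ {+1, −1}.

Trace 44: π^k(44) = [44, 64, 25, 85, 75, 41, 11] for k=0..6.
The orbit structure of x ↦ 89x mod 107: 3 orbits of sizes [53, 53, 1].
sign(π) = (−1)^{n − #cycles} = (−1)^{107−3} = (−1)^104 = +1.

+1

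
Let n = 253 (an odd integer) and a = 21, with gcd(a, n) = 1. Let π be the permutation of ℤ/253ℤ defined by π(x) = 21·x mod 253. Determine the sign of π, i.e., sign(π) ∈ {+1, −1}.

Orbit of 10 under x↦21x: [10, 210, 109, 12, 252, 232, 65]… (length divides ord_253(21)).
17 cycles of lengths [22, 22, 22, 22, 22, 22, 22, 22, 22, 22, 22, 2, 2, 2, 2, 2, 1].
n − c = 253 − 17 = 236; sign = (−1)^236 = +1.
Via Zolotarev, sign(π_{21}) = (21|253) = +1.

+1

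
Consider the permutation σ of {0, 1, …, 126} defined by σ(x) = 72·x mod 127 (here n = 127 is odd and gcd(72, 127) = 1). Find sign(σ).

+1

Orbit of 74 under x↦72x: [74, 121, 76, 11, 30, 1, 72]… (length divides ord_127(72)).
3 cycles of lengths [63, 63, 1].
sign(π) = (−1)^{n − #cycles} = (−1)^{127−3} = (−1)^124 = +1.
(72|127)_J = +1 (Zolotarev's lemma cross-check).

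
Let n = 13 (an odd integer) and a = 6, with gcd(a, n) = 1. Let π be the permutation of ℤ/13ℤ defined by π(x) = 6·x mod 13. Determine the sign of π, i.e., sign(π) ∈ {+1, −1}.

-1

Trace 12: π^k(12) = [12, 7, 3, 5, 4, 11, 1] for k=0..6.
2 cycles of lengths [12, 1].
With 2 cycles on 13 points, sign = (−1)^{13−2} = -1.
Check: (6/13) = -1 by Zolotarev.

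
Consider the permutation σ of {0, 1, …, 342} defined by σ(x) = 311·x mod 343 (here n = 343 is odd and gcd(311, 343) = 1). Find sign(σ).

-1

Orbit of 31 under x↦311x: [31, 37, 188, 158, 89, 239, 241]… (length divides ord_343(311)).
π_311 has 4 disjoint cycles with lengths [294, 42, 6, 1] on {0,…,342}.
Σ(ℓ_i−1) = 343−4 = 339; sign = (−1)^339 = -1.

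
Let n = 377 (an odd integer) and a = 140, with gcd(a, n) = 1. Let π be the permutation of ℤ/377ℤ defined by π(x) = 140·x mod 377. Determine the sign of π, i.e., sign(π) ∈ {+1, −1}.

Start at x=23: 23 → 204 → 285 → 315 → 368 → 248 → 36 → … (one orbit).
Decompose π into cycles: lengths [42, 42, 42, 42, 42, 42, 42, 42, 7, 7, 7, 7, 6, 6, 1] (15 cycles, including the fixed point 0).
n − c = 377 − 15 = 362; sign = (−1)^362 = +1.

+1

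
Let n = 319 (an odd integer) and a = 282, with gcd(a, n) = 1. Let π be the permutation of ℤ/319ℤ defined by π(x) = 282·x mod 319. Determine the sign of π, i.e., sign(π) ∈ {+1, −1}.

Start at x=263: 263 → 158 → 215 → 20 → 217 → 265 → 84 → … (one orbit).
Cycle lengths of π_282 on ℤ/319ℤ: [140, 140, 28, 10, 1]; 5 cycles in total.
With 5 cycles on 319 points, sign = (−1)^{319−5} = +1.
Check: (282/319) = +1 by Zolotarev.

+1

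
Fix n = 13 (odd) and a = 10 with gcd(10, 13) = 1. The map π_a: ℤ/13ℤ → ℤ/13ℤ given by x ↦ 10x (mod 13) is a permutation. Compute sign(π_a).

Orbit of 3 under x↦10x: [3, 4, 1, 10, 9, 12]… (length divides ord_13(10)).
Cycle type of π: 6×2 + 1; total 3 cycles.
Σ(ℓ_i−1) = 13−3 = 10; sign = (−1)^10 = +1.

+1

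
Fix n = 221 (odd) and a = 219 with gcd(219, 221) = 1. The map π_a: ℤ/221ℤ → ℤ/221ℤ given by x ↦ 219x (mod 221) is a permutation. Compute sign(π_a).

-1

Start at x=189: 189 → 64 → 93 → 35 → 151 → 140 → 162 → … (one orbit).
Cycle type of π: 24×8 + 12 + 8×2 + 1; total 12 cycles.
Σ(ℓ_i−1) = 221−12 = 209; sign = (−1)^209 = -1.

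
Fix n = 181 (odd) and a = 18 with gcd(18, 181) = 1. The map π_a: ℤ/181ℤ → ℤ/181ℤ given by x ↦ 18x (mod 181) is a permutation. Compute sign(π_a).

Start at x=114: 114 → 61 → 12 → 35 → 87 → 118 → 133 → … (one orbit).
2 cycles of lengths [180, 1].
sign(π) = (−1)^{n − #cycles} = (−1)^{181−2} = (−1)^179 = -1.
The Jacobi symbol (18|181) = -1 (Zolotarev) agrees.

-1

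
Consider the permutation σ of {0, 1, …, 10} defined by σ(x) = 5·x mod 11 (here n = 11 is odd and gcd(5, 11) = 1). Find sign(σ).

Trace 9: π^k(9) = [9, 1, 5, 3, 4] for k=0..4.
The orbit structure of x ↦ 5x mod 11: 3 orbits of sizes [5, 5, 1].
3 cycles on 11: each ℓ→(−1)^(ℓ−1), product (−1)^8 = +1.
Via Zolotarev, sign(π_{5}) = (5|11) = +1.

+1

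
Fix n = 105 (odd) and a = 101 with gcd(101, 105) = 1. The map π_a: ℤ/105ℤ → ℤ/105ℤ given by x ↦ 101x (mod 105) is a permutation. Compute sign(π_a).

+1

Start at x=101: 101 → 16 → 41 → 46 → 26 → 1 → 101 (one orbit).
Decompose π into cycles: lengths [6, 6, 6, 6, 6, 6, 6, 6, 6, 6, 6, 6, 6, 6, 6, 2, 2, 2, 2, 2, 1, 1, 1, 1, 1] (25 cycles, including the fixed point 0).
25 cycles on 105: each ℓ→(−1)^(ℓ−1), product (−1)^80 = +1.
Via Zolotarev, sign(π_{101}) = (101|105) = +1.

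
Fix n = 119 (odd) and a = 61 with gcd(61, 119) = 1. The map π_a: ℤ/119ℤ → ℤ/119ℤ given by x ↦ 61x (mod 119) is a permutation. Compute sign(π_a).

Start at x=53: 53 → 20 → 30 → 45 → 8 → 12 → 18 → … (one orbit).
Cycle type of π: 48×2 + 16 + 6 + 1; total 5 cycles.
With 5 cycles on 119 points, sign = (−1)^{119−5} = +1.
Via Zolotarev, sign(π_{61}) = (61|119) = +1.

+1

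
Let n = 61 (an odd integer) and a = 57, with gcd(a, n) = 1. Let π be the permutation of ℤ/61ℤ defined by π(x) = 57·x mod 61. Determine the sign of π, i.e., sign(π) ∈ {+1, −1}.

Trace 47: π^k(47) = [47, 56, 20, 42, 15, 1, 57] for k=0..6.
5 cycles of lengths [15, 15, 15, 15, 1].
61 − 5 = 56 transpositions; sign(π) = (−1)^56 = +1.
Via Zolotarev, sign(π_{57}) = (57|61) = +1.

+1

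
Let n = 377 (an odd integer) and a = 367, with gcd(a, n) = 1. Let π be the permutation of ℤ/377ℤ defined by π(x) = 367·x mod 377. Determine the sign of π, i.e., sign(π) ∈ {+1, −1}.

-1

Start at x=217: 217 → 92 → 211 → 152 → 365 → 120 → 308 → … (one orbit).
Cycle type of π: 84×4 + 28 + 3×4 + 1; total 10 cycles.
sign(π) = (−1)^{n − #cycles} = (−1)^{377−10} = (−1)^367 = -1.
(367|377)_J = -1 (Zolotarev's lemma cross-check).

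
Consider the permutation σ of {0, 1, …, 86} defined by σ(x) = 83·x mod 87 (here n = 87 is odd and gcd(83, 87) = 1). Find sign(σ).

Trace 74: π^k(74) = [74, 52, 53, 49, 65, 1, 83] for k=0..6.
π_83 has 10 disjoint cycles with lengths [14, 14, 14, 14, 7, 7, 7, 7, 2, 1] on {0,…,86}.
sign(π) = (−1)^{n − #cycles} = (−1)^{87−10} = (−1)^77 = -1.
Check: (83/87) = -1 by Zolotarev.

-1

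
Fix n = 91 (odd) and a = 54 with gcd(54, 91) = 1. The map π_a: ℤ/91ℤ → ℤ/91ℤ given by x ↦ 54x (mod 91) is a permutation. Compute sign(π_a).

+1

Start at x=89: 89 → 74 → 83 → 23 → 59 → 1 → 54 → … (one orbit).
Cycle type of π: 12×7 + 6 + 1; total 9 cycles.
Σ(ℓ_i−1) = 91−9 = 82; sign = (−1)^82 = +1.
The Jacobi symbol (54|91) = +1 (Zolotarev) agrees.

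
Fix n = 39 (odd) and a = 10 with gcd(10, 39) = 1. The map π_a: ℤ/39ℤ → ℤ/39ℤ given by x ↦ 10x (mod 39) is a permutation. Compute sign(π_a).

Trace 10: π^k(10) = [10, 22, 25, 16, 4, 1] for k=0..5.
Decompose π into cycles: lengths [6, 6, 6, 6, 6, 6, 1, 1, 1] (9 cycles, including the fixed point 0).
39 − 9 = 30 transpositions; sign(π) = (−1)^30 = +1.
Via Zolotarev, sign(π_{10}) = (10|39) = +1.

+1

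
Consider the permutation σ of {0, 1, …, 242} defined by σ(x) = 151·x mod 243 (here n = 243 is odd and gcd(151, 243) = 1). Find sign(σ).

Trace 241: π^k(241) = [241, 184, 82, 232, 40, 208, 61] for k=0..6.
Cycle lengths of π_151 on ℤ/243ℤ: [81, 81, 27, 27, 9, 9, 3, 3, 1, 1, 1]; 11 cycles in total.
11 cycles on 243: each ℓ→(−1)^(ℓ−1), product (−1)^232 = +1.

+1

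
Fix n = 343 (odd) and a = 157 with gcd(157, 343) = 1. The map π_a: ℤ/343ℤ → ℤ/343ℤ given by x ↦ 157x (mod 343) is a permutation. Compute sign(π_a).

-1

Trace 109: π^k(109) = [109, 306, 22, 24, 338, 244, 235] for k=0..6.
Decompose π into cycles: lengths [294, 42, 6, 1] (4 cycles, including the fixed point 0).
Σ(ℓ_i−1) = 343−4 = 339; sign = (−1)^339 = -1.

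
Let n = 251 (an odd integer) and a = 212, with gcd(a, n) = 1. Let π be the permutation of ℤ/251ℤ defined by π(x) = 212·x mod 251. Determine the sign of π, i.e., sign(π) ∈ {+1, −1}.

-1

Orbit of 168 under x↦212x: [168, 225, 10, 112, 150, 174, 242]… (length divides ord_251(212)).
Decompose π into cycles: lengths [250, 1] (2 cycles, including the fixed point 0).
Σ(ℓ_i−1) = 251−2 = 249; sign = (−1)^249 = -1.
(212|251)_J = -1 (Zolotarev's lemma cross-check).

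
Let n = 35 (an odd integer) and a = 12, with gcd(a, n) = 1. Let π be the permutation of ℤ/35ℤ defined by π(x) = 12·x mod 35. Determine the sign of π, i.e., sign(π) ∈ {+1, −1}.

+1

Trace 4: π^k(4) = [4, 13, 16, 17, 29, 33, 11] for k=0..6.
Cycle lengths of π_12 on ℤ/35ℤ: [12, 12, 6, 4, 1]; 5 cycles in total.
With 5 cycles on 35 points, sign = (−1)^{35−5} = +1.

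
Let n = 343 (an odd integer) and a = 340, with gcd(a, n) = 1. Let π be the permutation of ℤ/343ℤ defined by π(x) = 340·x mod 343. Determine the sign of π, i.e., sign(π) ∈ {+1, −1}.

Orbit of 179 under x↦340x: [179, 149, 239, 312, 93, 64, 151]… (length divides ord_343(340)).
π_340 has 7 disjoint cycles with lengths [147, 147, 21, 21, 3, 3, 1] on {0,…,342}.
With 7 cycles on 343 points, sign = (−1)^{343−7} = +1.

+1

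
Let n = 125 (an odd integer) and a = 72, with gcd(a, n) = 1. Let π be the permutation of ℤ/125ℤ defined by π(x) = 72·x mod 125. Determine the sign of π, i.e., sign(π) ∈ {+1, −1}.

-1

Trace 52: π^k(52) = [52, 119, 68, 21, 12, 114, 83] for k=0..6.
π_72 has 4 disjoint cycles with lengths [100, 20, 4, 1] on {0,…,124}.
With 4 cycles on 125 points, sign = (−1)^{125−4} = -1.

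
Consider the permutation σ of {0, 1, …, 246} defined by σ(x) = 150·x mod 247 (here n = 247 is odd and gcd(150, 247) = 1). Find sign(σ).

-1

Trace 150: π^k(150) = [150, 23, 239, 35, 63, 64, 214] for k=0..6.
The orbit structure of x ↦ 150x mod 247: 10 orbits of sizes [36, 36, 36, 36, 36, 36, 12, 9, 9, 1].
n − c = 247 − 10 = 237; sign = (−1)^237 = -1.
Zolotarev: (150|247) = -1, matching the cycle-count sign.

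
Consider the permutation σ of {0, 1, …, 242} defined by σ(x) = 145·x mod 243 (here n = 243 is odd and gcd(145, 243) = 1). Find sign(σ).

+1

Orbit of 208 under x↦145x: [208, 28, 172, 154, 217, 118, 100]… (length divides ord_243(145)).
Decompose π into cycles: lengths [27, 27, 27, 27, 27, 27, 9, 9, 9, 9, 9, 9, 3, 3, 3, 3, 3, 3, 1, 1, 1, 1, 1, 1, 1, 1, 1] (27 cycles, including the fixed point 0).
sign(π) = (−1)^{n − #cycles} = (−1)^{243−27} = (−1)^216 = +1.
Via Zolotarev, sign(π_{145}) = (145|243) = +1.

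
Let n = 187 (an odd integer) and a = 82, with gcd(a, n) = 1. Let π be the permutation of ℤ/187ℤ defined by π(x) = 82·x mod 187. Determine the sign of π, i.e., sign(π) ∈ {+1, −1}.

-1

Orbit of 155 under x↦82x: [155, 181, 69, 48, 9, 177, 115]… (length divides ord_187(82)).
Cycle type of π: 80×2 + 16 + 5×2 + 1; total 6 cycles.
6 cycles on 187: each ℓ→(−1)^(ℓ−1), product (−1)^181 = -1.
The Jacobi symbol (82|187) = -1 (Zolotarev) agrees.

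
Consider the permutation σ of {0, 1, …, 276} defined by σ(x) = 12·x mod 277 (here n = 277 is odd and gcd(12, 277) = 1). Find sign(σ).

+1

Trace 122: π^k(122) = [122, 79, 117, 19, 228, 243, 146] for k=0..6.
3 cycles of lengths [138, 138, 1].
277 − 3 = 274 transpositions; sign(π) = (−1)^274 = +1.
(12|277)_J = +1 (Zolotarev's lemma cross-check).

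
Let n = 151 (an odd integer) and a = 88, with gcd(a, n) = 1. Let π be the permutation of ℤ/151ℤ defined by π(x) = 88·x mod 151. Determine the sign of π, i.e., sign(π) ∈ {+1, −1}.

+1

Trace 127: π^k(127) = [127, 2, 25, 86, 18, 74, 19] for k=0..6.
π_88 has 3 disjoint cycles with lengths [75, 75, 1] on {0,…,150}.
With 3 cycles on 151 points, sign = (−1)^{151−3} = +1.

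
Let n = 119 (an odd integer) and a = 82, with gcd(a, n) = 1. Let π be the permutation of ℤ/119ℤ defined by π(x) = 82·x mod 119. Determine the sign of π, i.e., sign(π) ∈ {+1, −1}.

+1

Trace 36: π^k(36) = [36, 96, 18, 48, 9, 24, 64] for k=0..6.
Decompose π into cycles: lengths [48, 48, 16, 6, 1] (5 cycles, including the fixed point 0).
5 cycles on 119: each ℓ→(−1)^(ℓ−1), product (−1)^114 = +1.
Via Zolotarev, sign(π_{82}) = (82|119) = +1.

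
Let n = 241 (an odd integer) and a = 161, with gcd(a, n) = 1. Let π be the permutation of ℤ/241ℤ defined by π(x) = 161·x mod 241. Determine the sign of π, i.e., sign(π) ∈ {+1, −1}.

Start at x=238: 238 → 240 → 80 → 107 → 116 → 119 → 120 → … (one orbit).
The orbit structure of x ↦ 161x mod 241: 3 orbits of sizes [120, 120, 1].
sign(π) = (−1)^{n − #cycles} = (−1)^{241−3} = (−1)^238 = +1.
Via Zolotarev, sign(π_{161}) = (161|241) = +1.

+1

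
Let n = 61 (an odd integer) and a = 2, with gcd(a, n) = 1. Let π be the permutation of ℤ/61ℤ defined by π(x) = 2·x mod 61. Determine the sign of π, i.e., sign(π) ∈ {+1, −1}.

Trace 26: π^k(26) = [26, 52, 43, 25, 50, 39, 17] for k=0..6.
Cycle lengths of π_2 on ℤ/61ℤ: [60, 1]; 2 cycles in total.
With 2 cycles on 61 points, sign = (−1)^{61−2} = -1.
The Jacobi symbol (2|61) = -1 (Zolotarev) agrees.

-1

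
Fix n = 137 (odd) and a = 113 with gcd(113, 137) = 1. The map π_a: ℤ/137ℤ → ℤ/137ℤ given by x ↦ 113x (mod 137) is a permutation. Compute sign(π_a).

-1

Trace 107: π^k(107) = [107, 35, 119, 21, 44, 40, 136] for k=0..6.
Cycle type of π: 136 + 1; total 2 cycles.
2 cycles on 137: each ℓ→(−1)^(ℓ−1), product (−1)^135 = -1.
(113|137)_J = -1 (Zolotarev's lemma cross-check).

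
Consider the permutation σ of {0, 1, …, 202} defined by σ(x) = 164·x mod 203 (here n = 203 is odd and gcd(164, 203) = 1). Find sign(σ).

Trace 131: π^k(131) = [131, 169, 108, 51, 41, 25, 40] for k=0..6.
Decompose π into cycles: lengths [84, 84, 28, 6, 1] (5 cycles, including the fixed point 0).
5 cycles on 203: each ℓ→(−1)^(ℓ−1), product (−1)^198 = +1.
Check: (164/203) = +1 by Zolotarev.

+1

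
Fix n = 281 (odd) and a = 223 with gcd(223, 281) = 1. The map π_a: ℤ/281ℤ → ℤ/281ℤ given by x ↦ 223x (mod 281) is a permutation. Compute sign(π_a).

+1

Orbit of 249 under x↦223x: [249, 170, 256, 45, 200, 202, 86]… (length divides ord_281(223)).
Cycle lengths of π_223 on ℤ/281ℤ: [70, 70, 70, 70, 1]; 5 cycles in total.
5 cycles on 281: each ℓ→(−1)^(ℓ−1), product (−1)^276 = +1.
Zolotarev: (223|281) = +1, matching the cycle-count sign.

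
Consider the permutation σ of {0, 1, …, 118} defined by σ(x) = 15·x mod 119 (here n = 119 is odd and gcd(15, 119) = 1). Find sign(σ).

+1

Orbit of 64 under x↦15x: [64, 8, 1, 15, 106, 43, 50]… (length divides ord_119(15)).
Cycle lengths of π_15 on ℤ/119ℤ: [8, 8, 8, 8, 8, 8, 8, 8, 8, 8, 8, 8, 8, 8, 1, 1, 1, 1, 1, 1, 1]; 21 cycles in total.
With 21 cycles on 119 points, sign = (−1)^{119−21} = +1.
(15|119)_J = +1 (Zolotarev's lemma cross-check).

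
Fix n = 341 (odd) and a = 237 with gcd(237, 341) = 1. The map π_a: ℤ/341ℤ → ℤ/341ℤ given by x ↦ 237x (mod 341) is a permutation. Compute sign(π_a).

Orbit of 67 under x↦237x: [67, 193, 47, 227, 262, 32, 82]… (length divides ord_341(237)).
Cycle lengths of π_237 on ℤ/341ℤ: [30, 30, 30, 30, 30, 30, 30, 30, 30, 30, 15, 15, 10, 1]; 14 cycles in total.
14 cycles on 341: each ℓ→(−1)^(ℓ−1), product (−1)^327 = -1.
(237|341)_J = -1 (Zolotarev's lemma cross-check).

-1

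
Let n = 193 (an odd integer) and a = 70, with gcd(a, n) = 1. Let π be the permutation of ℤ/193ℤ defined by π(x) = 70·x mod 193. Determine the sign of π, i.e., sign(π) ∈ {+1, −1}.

Start at x=183: 183 → 72 → 22 → 189 → 106 → 86 → 37 → … (one orbit).
Cycle lengths of π_70 on ℤ/193ℤ: [192, 1]; 2 cycles in total.
With 2 cycles on 193 points, sign = (−1)^{193−2} = -1.
The Jacobi symbol (70|193) = -1 (Zolotarev) agrees.

-1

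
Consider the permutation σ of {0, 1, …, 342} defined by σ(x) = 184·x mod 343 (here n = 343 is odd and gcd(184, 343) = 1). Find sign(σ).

Orbit of 58 under x↦184x: [58, 39, 316, 177, 326, 302, 2]… (length divides ord_343(184)).
The orbit structure of x ↦ 184x mod 343: 7 orbits of sizes [147, 147, 21, 21, 3, 3, 1].
343 − 7 = 336 transpositions; sign(π) = (−1)^336 = +1.
(184|343)_J = +1 (Zolotarev's lemma cross-check).

+1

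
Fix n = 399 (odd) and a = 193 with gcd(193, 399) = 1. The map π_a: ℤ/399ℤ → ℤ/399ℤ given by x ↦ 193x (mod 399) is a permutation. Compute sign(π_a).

-1

Start at x=184: 184 → 1 → 193 → 142 → 274 → 214 → 205 → … (one orbit).
30 cycles of lengths [18, 18, 18, 18, 18, 18, 18, 18, 18, 18, 18, 18, 18, 18, 18, 18, 18, 18, 18, 18, 18, 3, 3, 3, 3, 3, 3, 1, 1, 1].
30 cycles on 399: each ℓ→(−1)^(ℓ−1), product (−1)^369 = -1.
(193|399)_J = -1 (Zolotarev's lemma cross-check).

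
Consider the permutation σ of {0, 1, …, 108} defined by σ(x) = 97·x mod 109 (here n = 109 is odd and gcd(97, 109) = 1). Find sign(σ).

Orbit of 9 under x↦97x: [9, 1, 97, 35, 16, 26, 15]… (length divides ord_109(97)).
Cycle type of π: 27×4 + 1; total 5 cycles.
5 cycles on 109: each ℓ→(−1)^(ℓ−1), product (−1)^104 = +1.
Check: (97/109) = +1 by Zolotarev.

+1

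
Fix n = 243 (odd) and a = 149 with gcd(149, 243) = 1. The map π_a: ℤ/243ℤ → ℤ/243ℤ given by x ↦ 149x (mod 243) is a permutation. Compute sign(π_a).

Trace 134: π^k(134) = [134, 40, 128, 118, 86, 178, 35] for k=0..6.
The orbit structure of x ↦ 149x mod 243: 6 orbits of sizes [162, 54, 18, 6, 2, 1].
Σ(ℓ_i−1) = 243−6 = 237; sign = (−1)^237 = -1.
Check: (149/243) = -1 by Zolotarev.

-1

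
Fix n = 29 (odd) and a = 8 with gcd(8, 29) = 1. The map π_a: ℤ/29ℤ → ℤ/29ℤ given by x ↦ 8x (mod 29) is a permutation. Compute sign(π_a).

-1

Trace 5: π^k(5) = [5, 11, 1, 8, 6, 19, 7] for k=0..6.
Decompose π into cycles: lengths [28, 1] (2 cycles, including the fixed point 0).
n − c = 29 − 2 = 27; sign = (−1)^27 = -1.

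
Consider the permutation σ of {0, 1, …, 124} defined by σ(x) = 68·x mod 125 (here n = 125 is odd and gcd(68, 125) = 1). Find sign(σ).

-1

Trace 124: π^k(124) = [124, 57, 1, 68] for k=0..3.
The orbit structure of x ↦ 68x mod 125: 32 orbits of sizes [4, 4, 4, 4, 4, 4, 4, 4, 4, 4, 4, 4, 4, 4, 4, 4, 4, 4, 4, 4, 4, 4, 4, 4, 4, 4, 4, 4, 4, 4, 4, 1].
With 32 cycles on 125 points, sign = (−1)^{125−32} = -1.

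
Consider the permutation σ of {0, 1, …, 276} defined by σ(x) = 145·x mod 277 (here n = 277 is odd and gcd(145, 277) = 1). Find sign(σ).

Trace 226: π^k(226) = [226, 84, 269, 225, 216, 19, 262] for k=0..6.
Decompose π into cycles: lengths [92, 92, 92, 1] (4 cycles, including the fixed point 0).
277 − 4 = 273 transpositions; sign(π) = (−1)^273 = -1.
Zolotarev: (145|277) = -1, matching the cycle-count sign.

-1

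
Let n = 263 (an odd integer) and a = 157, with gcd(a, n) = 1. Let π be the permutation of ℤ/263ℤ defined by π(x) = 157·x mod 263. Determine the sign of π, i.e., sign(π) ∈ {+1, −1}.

+1

Orbit of 102 under x↦157x: [102, 234, 181, 13, 200, 103, 128]… (length divides ord_263(157)).
The orbit structure of x ↦ 157x mod 263: 3 orbits of sizes [131, 131, 1].
Σ(ℓ_i−1) = 263−3 = 260; sign = (−1)^260 = +1.
The Jacobi symbol (157|263) = +1 (Zolotarev) agrees.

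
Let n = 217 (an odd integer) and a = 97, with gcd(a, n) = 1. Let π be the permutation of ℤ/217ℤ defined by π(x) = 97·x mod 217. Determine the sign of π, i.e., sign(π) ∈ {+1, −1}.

Trace 1: π^k(1) = [1, 97, 78, 188, 8, 125, 190] for k=0..6.
Decompose π into cycles: lengths [10, 10, 10, 10, 10, 10, 10, 10, 10, 10, 10, 10, 10, 10, 10, 10, 10, 10, 5, 5, 5, 5, 5, 5, 2, 2, 2, 1] (28 cycles, including the fixed point 0).
217 − 28 = 189 transpositions; sign(π) = (−1)^189 = -1.
(97|217)_J = -1 (Zolotarev's lemma cross-check).

-1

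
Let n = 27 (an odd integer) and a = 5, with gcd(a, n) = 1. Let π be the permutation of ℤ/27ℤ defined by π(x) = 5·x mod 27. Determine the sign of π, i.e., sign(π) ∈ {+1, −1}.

Start at x=4: 4 → 20 → 19 → 14 → 16 → 26 → 22 → … (one orbit).
Decompose π into cycles: lengths [18, 6, 2, 1] (4 cycles, including the fixed point 0).
n − c = 27 − 4 = 23; sign = (−1)^23 = -1.
Check: (5/27) = -1 by Zolotarev.

-1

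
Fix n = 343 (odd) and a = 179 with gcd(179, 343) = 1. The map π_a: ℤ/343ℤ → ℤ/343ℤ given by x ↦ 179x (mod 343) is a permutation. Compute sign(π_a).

Trace 158: π^k(158) = [158, 156, 141, 200, 128, 274, 340] for k=0..6.
Cycle lengths of π_179 on ℤ/343ℤ: [147, 147, 21, 21, 3, 3, 1]; 7 cycles in total.
With 7 cycles on 343 points, sign = (−1)^{343−7} = +1.

+1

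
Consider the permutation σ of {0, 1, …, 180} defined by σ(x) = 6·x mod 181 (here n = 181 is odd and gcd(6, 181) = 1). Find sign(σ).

Start at x=107: 107 → 99 → 51 → 125 → 26 → 156 → 31 → … (one orbit).
Cycle type of π: 60×3 + 1; total 4 cycles.
With 4 cycles on 181 points, sign = (−1)^{181−4} = -1.
Check: (6/181) = -1 by Zolotarev.

-1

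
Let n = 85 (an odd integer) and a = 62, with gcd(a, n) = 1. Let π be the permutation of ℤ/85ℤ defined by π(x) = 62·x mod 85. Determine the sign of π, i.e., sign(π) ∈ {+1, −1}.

+1

Start at x=21: 21 → 27 → 59 → 3 → 16 → 57 → 49 → … (one orbit).
Cycle type of π: 16×5 + 4 + 1; total 7 cycles.
With 7 cycles on 85 points, sign = (−1)^{85−7} = +1.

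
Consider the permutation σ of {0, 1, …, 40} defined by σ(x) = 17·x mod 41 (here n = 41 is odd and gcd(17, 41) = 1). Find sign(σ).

-1

Trace 15: π^k(15) = [15, 9, 30, 18, 19, 36, 38] for k=0..6.
Cycle type of π: 40 + 1; total 2 cycles.
n − c = 41 − 2 = 39; sign = (−1)^39 = -1.
Via Zolotarev, sign(π_{17}) = (17|41) = -1.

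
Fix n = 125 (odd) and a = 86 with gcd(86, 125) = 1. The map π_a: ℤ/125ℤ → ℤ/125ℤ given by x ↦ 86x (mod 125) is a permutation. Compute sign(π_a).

Orbit of 21 under x↦86x: [21, 56, 66, 51, 11, 71, 106]… (length divides ord_125(86)).
Cycle type of π: 25×4 + 5×4 + 1×5; total 13 cycles.
n − c = 125 − 13 = 112; sign = (−1)^112 = +1.
Zolotarev: (86|125) = +1, matching the cycle-count sign.

+1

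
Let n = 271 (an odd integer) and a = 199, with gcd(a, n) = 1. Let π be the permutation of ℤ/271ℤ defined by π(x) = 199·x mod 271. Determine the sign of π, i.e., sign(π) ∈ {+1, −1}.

Start at x=44: 44 → 84 → 185 → 230 → 242 → 191 → 69 → … (one orbit).
4 cycles of lengths [90, 90, 90, 1].
271 − 4 = 267 transpositions; sign(π) = (−1)^267 = -1.
(199|271)_J = -1 (Zolotarev's lemma cross-check).

-1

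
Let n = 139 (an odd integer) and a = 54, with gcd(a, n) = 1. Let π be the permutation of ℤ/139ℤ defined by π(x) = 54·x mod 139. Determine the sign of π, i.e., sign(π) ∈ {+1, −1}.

+1

Orbit of 66 under x↦54x: [66, 89, 80, 11, 38, 106, 25]… (length divides ord_139(54)).
3 cycles of lengths [69, 69, 1].
sign(π) = (−1)^{n − #cycles} = (−1)^{139−3} = (−1)^136 = +1.
The Jacobi symbol (54|139) = +1 (Zolotarev) agrees.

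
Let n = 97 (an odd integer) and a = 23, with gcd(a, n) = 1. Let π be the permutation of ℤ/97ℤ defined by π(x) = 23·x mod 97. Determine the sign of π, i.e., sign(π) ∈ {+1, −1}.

Trace 45: π^k(45) = [45, 65, 40, 47, 14, 31, 34] for k=0..6.
π_23 has 2 disjoint cycles with lengths [96, 1] on {0,…,96}.
Σ(ℓ_i−1) = 97−2 = 95; sign = (−1)^95 = -1.

-1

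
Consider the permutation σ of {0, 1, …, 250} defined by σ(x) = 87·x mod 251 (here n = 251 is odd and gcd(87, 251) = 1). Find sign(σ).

-1

Start at x=114: 114 → 129 → 179 → 11 → 204 → 178 → 175 → … (one orbit).
Cycle lengths of π_87 on ℤ/251ℤ: [250, 1]; 2 cycles in total.
Σ(ℓ_i−1) = 251−2 = 249; sign = (−1)^249 = -1.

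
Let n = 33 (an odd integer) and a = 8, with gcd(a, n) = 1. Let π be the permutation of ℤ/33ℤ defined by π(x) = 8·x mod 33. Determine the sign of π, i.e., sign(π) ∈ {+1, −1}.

+1

Start at x=16: 16 → 29 → 1 → 8 → 31 → 17 → 4 → … (one orbit).
Decompose π into cycles: lengths [10, 10, 10, 2, 1] (5 cycles, including the fixed point 0).
33 − 5 = 28 transpositions; sign(π) = (−1)^28 = +1.
Zolotarev: (8|33) = +1, matching the cycle-count sign.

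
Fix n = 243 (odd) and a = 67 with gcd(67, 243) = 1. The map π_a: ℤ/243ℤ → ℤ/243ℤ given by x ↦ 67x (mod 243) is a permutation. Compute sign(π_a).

Start at x=214: 214 → 1 → 67 → 115 → 172 → 103 → 97 → … (one orbit).
π_67 has 11 disjoint cycles with lengths [81, 81, 27, 27, 9, 9, 3, 3, 1, 1, 1] on {0,…,242}.
11 cycles on 243: each ℓ→(−1)^(ℓ−1), product (−1)^232 = +1.
Zolotarev: (67|243) = +1, matching the cycle-count sign.

+1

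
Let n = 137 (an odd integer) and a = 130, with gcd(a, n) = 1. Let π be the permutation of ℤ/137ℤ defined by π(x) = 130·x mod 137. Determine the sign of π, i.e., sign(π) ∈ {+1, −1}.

+1

Trace 1: π^k(1) = [1, 130, 49, 68, 72, 44, 103] for k=0..6.
Decompose π into cycles: lengths [68, 68, 1] (3 cycles, including the fixed point 0).
n − c = 137 − 3 = 134; sign = (−1)^134 = +1.
(130|137)_J = +1 (Zolotarev's lemma cross-check).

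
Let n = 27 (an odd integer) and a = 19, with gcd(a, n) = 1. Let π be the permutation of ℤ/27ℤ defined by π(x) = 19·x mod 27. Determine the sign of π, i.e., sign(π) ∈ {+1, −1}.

+1

Trace 19: π^k(19) = [19, 10, 1] for k=0..2.
Cycle lengths of π_19 on ℤ/27ℤ: [3, 3, 3, 3, 3, 3, 1, 1, 1, 1, 1, 1, 1, 1, 1]; 15 cycles in total.
sign(π) = (−1)^{n − #cycles} = (−1)^{27−15} = (−1)^12 = +1.
Zolotarev: (19|27) = +1, matching the cycle-count sign.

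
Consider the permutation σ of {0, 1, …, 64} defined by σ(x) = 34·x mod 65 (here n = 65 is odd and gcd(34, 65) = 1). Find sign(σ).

-1

Trace 1: π^k(1) = [1, 34, 51, 44] for k=0..3.
18 cycles of lengths [4, 4, 4, 4, 4, 4, 4, 4, 4, 4, 4, 4, 4, 4, 4, 2, 2, 1].
n − c = 65 − 18 = 47; sign = (−1)^47 = -1.
The Jacobi symbol (34|65) = -1 (Zolotarev) agrees.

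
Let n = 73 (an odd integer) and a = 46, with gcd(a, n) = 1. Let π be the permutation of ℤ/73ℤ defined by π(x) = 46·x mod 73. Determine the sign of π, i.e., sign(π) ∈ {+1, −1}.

Trace 72: π^k(72) = [72, 27, 1, 46] for k=0..3.
The orbit structure of x ↦ 46x mod 73: 19 orbits of sizes [4, 4, 4, 4, 4, 4, 4, 4, 4, 4, 4, 4, 4, 4, 4, 4, 4, 4, 1].
sign(π) = (−1)^{n − #cycles} = (−1)^{73−19} = (−1)^54 = +1.

+1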